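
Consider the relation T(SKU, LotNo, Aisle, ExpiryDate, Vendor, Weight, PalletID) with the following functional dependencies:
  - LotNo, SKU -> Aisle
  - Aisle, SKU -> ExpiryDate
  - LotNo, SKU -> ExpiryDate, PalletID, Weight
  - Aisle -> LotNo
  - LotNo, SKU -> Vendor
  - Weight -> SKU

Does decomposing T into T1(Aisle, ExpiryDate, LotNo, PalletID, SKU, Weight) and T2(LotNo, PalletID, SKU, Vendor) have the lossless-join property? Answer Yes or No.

T1 ∩ T2 = {LotNo, PalletID, SKU}; its closure under F is {Aisle, ExpiryDate, LotNo, PalletID, SKU, Vendor, Weight}.
Since T1 ⊆ {Aisle, ExpiryDate, LotNo, PalletID, SKU, Vendor, Weight}, the intersection is a superkey of T1; the decomposition is lossless.

Yes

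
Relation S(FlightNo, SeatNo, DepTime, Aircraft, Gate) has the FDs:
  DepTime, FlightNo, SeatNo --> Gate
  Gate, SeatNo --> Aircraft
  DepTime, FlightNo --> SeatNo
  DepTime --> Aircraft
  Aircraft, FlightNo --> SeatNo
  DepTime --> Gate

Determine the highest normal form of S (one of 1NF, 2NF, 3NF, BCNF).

Candidate key: {DepTime, FlightNo}. Prime attributes: {DepTime, FlightNo}.
For Gate, SeatNo --> Aircraft we have {Gate, SeatNo}⁺ = {Aircraft, Gate, SeatNo}; {Gate, SeatNo} is not a superkey, so BCNF fails.
Because {Aircraft} is non-prime and the left side of Gate, SeatNo --> Aircraft is not a superkey, the relation is not in 3NF.
The proper key subset {DepTime} of {DepTime, FlightNo} determines non-prime {Aircraft, Gate}, so the relation is not even in 2NF.

1NF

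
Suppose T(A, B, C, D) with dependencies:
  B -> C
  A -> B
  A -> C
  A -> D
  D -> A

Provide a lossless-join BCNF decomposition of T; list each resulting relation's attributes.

Candidate keys of the original relation: {A}, {D}.
{A, B, C, D}: {B} determines {B, C} here but is not a superkey — split on B -> C, giving {B, C} and {A, B, D}.
{B, C} has no BCNF violation.
{A, B, D} has no BCNF violation.

{A, B, D}; {B, C}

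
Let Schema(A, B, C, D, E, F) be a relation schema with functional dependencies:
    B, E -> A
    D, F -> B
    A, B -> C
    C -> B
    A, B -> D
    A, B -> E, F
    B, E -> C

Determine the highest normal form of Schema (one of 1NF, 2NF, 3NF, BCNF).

3NF

Candidate keys: {A, B}, {A, C}, {A, D, F}, {B, E}, {C, E}, {D, E, F}. Prime attributes: {A, B, C, D, E, F}.
For D, F -> B we have {D, F}⁺ = {B, D, F}; {D, F} is not a superkey, so BCNF fails.
But every attribute on its right side ({B}) is prime, and the same holds for every other non-superkey FD, so 3NF still holds.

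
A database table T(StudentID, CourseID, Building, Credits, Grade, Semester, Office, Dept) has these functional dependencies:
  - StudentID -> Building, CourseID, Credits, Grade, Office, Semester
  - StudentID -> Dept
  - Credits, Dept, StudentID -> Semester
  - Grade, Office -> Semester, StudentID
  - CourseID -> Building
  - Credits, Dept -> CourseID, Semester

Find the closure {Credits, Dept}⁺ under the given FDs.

{Building, CourseID, Credits, Dept, Semester}

Start with {Credits, Dept}.
Credits, Dept -> CourseID, Semester applies; add {CourseID, Semester} → now {CourseID, Credits, Dept, Semester}.
CourseID -> Building applies; add {Building} → now {Building, CourseID, Credits, Dept, Semester}.
No further FD applies.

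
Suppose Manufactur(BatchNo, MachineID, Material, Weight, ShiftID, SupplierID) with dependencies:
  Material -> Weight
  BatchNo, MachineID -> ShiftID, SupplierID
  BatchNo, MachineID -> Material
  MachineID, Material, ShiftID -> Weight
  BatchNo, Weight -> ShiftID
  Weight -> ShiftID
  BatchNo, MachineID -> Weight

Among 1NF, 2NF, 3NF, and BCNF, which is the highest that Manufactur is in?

2NF

Candidate key: {BatchNo, MachineID}. Prime attributes: {BatchNo, MachineID}.
Material -> Weight breaks BCNF: {Material}⁺ = {Material, ShiftID, Weight}, so {Material} is not a superkey.
Material -> Weight has non-prime {Weight} on the right and a non-superkey on the left, so 3NF fails.
No proper subset of a key has a non-prime attribute in its closure, so there is no partial dependency; 2NF holds.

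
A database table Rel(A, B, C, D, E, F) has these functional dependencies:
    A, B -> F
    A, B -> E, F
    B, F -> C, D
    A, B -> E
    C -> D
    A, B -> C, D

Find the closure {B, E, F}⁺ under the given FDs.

{B, C, D, E, F}

Start with {B, E, F}.
B, F -> C, D applies; add {C, D} → now {B, C, D, E, F}.
No further FD applies.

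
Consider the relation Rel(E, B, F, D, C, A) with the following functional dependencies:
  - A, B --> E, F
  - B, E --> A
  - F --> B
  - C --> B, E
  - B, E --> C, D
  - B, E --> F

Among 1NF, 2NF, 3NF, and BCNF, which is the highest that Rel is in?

3NF

Candidate keys: {A, B}, {A, F}, {B, E}, {C}, {E, F}. Prime attributes: {A, B, C, E, F}.
F --> B: {F}⁺ = {B, F}, which is not all of the attributes, so the left side is not a superkey — BCNF is violated.
Since {B} ⊆ prime attributes and every other non-superkey FD also has a prime right side, the schema is in 3NF.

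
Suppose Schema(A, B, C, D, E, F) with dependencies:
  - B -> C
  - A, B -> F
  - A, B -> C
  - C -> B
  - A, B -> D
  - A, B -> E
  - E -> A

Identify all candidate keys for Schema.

{A, B}, {A, C}, {B, E}, {C, E}

Closure of {A, B} is {A, B, C, D, E, F}, the whole schema; {A, B} is a candidate key.
Closure of {A, C} is {A, B, C, D, E, F}, the whole schema; {A, C} is a candidate key.
Closure of {B, E} is {A, B, C, D, E, F}, the whole schema; {B, E} is a candidate key.
Closure of {C, E} is {A, B, C, D, E, F}, the whole schema; {C, E} is a candidate key.
Any other superkey properly contains one of these, so there are no further candidate keys.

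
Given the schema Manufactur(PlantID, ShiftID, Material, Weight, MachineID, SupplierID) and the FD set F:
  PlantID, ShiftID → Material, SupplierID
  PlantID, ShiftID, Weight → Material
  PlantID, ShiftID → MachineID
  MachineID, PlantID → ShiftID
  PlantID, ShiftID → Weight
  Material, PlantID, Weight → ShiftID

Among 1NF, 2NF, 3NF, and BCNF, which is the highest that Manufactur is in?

BCNF

Candidate keys: {MachineID, PlantID}, {Material, PlantID, Weight}, {PlantID, ShiftID}. Prime attributes: {MachineID, Material, PlantID, ShiftID, Weight}.
Each dependency's left side is a superkey — BCNF holds.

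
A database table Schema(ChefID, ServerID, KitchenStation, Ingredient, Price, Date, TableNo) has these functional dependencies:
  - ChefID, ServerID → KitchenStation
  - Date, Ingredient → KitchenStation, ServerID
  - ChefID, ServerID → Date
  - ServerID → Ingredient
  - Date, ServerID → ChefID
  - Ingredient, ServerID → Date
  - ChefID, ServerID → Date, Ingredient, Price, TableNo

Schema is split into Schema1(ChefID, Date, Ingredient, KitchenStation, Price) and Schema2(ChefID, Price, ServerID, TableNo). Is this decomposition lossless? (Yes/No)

Schema1 ∩ Schema2 = {ChefID, Price}; its closure under F is {ChefID, Price}.
The closure covers neither Schema1 nor Schema2 entirely; the join is not lossless.

No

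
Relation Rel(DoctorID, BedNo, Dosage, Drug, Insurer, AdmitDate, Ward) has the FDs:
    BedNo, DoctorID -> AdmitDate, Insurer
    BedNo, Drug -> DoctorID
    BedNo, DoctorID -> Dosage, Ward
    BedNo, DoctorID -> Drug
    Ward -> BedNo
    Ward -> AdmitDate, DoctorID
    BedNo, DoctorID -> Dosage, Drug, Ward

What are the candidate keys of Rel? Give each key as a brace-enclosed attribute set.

Closure of {Ward} is {AdmitDate, BedNo, DoctorID, Dosage, Drug, Insurer, Ward}, the whole schema; {Ward} is a candidate key.
Closure of {BedNo, DoctorID} is {AdmitDate, BedNo, DoctorID, Dosage, Drug, Insurer, Ward}, the whole schema; {BedNo, DoctorID} is a candidate key.
Closure of {BedNo, Drug} is {AdmitDate, BedNo, DoctorID, Dosage, Drug, Insurer, Ward}, the whole schema; {BedNo, Drug} is a candidate key.
No proper subset of any of these is a key, and no other minimal superkey exists.

{BedNo, DoctorID}, {BedNo, Drug}, {Ward}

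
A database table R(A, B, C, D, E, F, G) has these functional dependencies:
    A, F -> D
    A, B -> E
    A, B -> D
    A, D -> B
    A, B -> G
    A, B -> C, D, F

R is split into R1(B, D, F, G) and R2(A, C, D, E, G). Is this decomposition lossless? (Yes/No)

No

The shared attributes are {D, G} and {D, G}⁺ = {D, G}.
The closure covers neither R1 nor R2 entirely; the join is not lossless.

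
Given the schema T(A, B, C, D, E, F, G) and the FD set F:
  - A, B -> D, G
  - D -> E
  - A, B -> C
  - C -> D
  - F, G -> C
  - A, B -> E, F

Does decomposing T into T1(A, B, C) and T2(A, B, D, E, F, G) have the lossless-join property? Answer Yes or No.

Yes

The shared attributes are {A, B} and {A, B}⁺ = {A, B, C, D, E, F, G}.
This includes all of T1, so the common attributes are a superkey of T1 — the join is lossless.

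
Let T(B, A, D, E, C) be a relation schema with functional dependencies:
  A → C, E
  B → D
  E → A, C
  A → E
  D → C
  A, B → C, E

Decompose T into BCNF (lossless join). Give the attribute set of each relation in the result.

{A, B}; {A, C, E}; {B, D}

Candidate keys of the original relation: {A, B}, {B, E}.
In {A, B, C, D, E}, {A} is not a superkey ({A}⁺ restricted to this set is {A, C, E}), so split on A → C, E into {A, C, E} and {A, B, D}.
{A, C, E} is in BCNF.
In {A, B, D}, {B} is not a superkey ({B}⁺ restricted to this set is {B, D}), so split on B → D into {B, D} and {A, B}.
{B, D} is in BCNF.
{A, B} is in BCNF.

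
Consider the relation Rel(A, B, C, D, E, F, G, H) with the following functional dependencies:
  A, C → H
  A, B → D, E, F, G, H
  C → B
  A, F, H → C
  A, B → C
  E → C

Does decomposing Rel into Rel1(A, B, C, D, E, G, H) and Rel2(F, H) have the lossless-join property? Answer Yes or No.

No

Rel1 ∩ Rel2 = {H}; its closure under F is {H}.
The closure covers neither Rel1 nor Rel2 entirely; the join is not lossless.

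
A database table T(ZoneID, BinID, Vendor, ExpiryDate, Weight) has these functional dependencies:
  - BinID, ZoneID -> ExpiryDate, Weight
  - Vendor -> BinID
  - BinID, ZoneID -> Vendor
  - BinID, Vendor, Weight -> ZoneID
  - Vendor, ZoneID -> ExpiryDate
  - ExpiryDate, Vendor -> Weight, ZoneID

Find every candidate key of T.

{BinID, ZoneID} is a candidate key since {BinID, ZoneID}⁺ = {BinID, ExpiryDate, Vendor, Weight, ZoneID} covers every attribute.
{ExpiryDate, Vendor} is a candidate key since {ExpiryDate, Vendor}⁺ = {BinID, ExpiryDate, Vendor, Weight, ZoneID} covers every attribute.
{Vendor, Weight} is a candidate key since {Vendor, Weight}⁺ = {BinID, ExpiryDate, Vendor, Weight, ZoneID} covers every attribute.
{Vendor, ZoneID} is a candidate key since {Vendor, ZoneID}⁺ = {BinID, ExpiryDate, Vendor, Weight, ZoneID} covers every attribute.
Any other superkey properly contains one of these, so there are no further candidate keys.

{BinID, ZoneID}, {ExpiryDate, Vendor}, {Vendor, Weight}, {Vendor, ZoneID}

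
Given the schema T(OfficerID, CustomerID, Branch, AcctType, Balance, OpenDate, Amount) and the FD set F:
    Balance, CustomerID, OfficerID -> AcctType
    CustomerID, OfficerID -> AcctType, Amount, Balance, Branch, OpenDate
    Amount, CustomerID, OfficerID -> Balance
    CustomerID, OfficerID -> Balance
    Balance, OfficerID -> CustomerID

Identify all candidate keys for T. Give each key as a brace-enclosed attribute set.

{Balance, OfficerID}, {CustomerID, OfficerID}

{OfficerID} never appears on the right of any FD, so every key must include it.
{Balance, OfficerID} is a candidate key since {Balance, OfficerID}⁺ = {AcctType, Amount, Balance, Branch, CustomerID, OfficerID, OpenDate} covers every attribute.
{CustomerID, OfficerID} is a candidate key since {CustomerID, OfficerID}⁺ = {AcctType, Amount, Balance, Branch, CustomerID, OfficerID, OpenDate} covers every attribute.
No proper subset of any of these is a key, and no other minimal superkey exists.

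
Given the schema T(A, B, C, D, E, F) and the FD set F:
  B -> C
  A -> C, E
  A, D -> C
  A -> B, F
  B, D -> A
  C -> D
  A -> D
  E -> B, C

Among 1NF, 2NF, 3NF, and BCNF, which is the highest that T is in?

Candidate keys: {A}, {B}, {E}. Prime attributes: {A, B, E}.
C -> D breaks BCNF: {C}⁺ = {C, D}, so {C} is not a superkey.
Because {D} is non-prime and the left side of C -> D is not a superkey, the relation is not in 3NF.
All keys have size 1, which rules out partial dependencies — 2NF is satisfied.

2NF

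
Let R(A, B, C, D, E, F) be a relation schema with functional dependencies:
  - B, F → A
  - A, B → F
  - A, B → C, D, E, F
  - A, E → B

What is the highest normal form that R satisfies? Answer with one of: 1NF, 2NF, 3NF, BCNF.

BCNF

Candidate keys: {A, B}, {A, E}, {B, F}. Prime attributes: {A, B, E, F}.
Every FD has a superkey on the left, so the relation is in BCNF.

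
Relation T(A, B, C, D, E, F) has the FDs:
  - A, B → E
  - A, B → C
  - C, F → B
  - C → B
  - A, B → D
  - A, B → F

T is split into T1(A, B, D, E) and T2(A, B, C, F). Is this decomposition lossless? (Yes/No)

T1 ∩ T2 = {A, B}; its closure under F is {A, B, C, D, E, F}.
T1 is contained in that closure, so T1 ∩ T2 → T1 holds and the join is lossless.

Yes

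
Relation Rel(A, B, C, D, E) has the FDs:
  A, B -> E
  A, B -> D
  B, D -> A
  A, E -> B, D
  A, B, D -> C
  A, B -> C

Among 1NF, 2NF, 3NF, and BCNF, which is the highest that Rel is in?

Candidate keys: {A, B}, {A, E}, {B, D}. Prime attributes: {A, B, D, E}.
Each dependency's left side is a superkey — BCNF holds.

BCNF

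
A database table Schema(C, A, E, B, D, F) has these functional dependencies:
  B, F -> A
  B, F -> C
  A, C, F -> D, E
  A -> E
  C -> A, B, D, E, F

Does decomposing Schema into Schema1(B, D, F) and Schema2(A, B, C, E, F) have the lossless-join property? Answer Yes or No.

Common attributes: {B, F}; their closure is {A, B, C, D, E, F}.
Since Schema1 ⊆ {A, B, C, D, E, F}, the intersection is a superkey of Schema1; the decomposition is lossless.

Yes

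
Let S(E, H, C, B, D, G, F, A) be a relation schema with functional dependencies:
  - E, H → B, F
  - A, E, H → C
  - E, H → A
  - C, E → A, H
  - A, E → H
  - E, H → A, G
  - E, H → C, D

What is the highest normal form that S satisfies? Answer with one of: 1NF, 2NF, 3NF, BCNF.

BCNF

Candidate keys: {A, E}, {C, E}, {E, H}. Prime attributes: {A, C, E, H}.
Each dependency's left side is a superkey — BCNF holds.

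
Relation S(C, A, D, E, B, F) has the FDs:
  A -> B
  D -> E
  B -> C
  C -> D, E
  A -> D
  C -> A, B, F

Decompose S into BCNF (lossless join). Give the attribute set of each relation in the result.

Candidate keys of the original relation: {A}, {B}, {C}.
In {A, B, C, D, E, F}, {D} is not a superkey ({D}⁺ restricted to this set is {D, E}), so split on D -> E into {D, E} and {A, B, C, D, F}.
{D, E} has no BCNF violation.
{A, B, C, D, F} has no BCNF violation.

{A, B, C, D, F}; {D, E}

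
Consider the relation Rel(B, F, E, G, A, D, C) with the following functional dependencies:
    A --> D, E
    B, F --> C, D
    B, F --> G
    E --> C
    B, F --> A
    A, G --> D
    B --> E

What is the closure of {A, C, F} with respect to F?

Start with {A, C, F}.
A --> D, E applies; add {D, E} → now {A, C, D, E, F}.
No further FD applies.

{A, C, D, E, F}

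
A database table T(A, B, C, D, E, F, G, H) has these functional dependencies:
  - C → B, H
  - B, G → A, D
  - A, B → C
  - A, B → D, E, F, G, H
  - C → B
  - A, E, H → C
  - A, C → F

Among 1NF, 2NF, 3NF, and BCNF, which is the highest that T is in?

3NF

Candidate keys: {A, B}, {A, C}, {A, E, H}, {B, G}, {C, G}. Prime attributes: {A, B, C, E, G, H}.
C → B, H breaks BCNF: {C}⁺ = {B, C, H}, so {C} is not a superkey.
But every attribute on its right side ({B, H}) is prime, and the same holds for every other non-superkey FD, so 3NF still holds.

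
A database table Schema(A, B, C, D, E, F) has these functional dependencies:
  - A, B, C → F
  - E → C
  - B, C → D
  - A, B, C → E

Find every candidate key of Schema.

{A, B} never appear on the right of any FD, so every key must include all of them.
{A, B, C}⁺ = {A, B, C, D, E, F} — all of the relation — so {A, B, C} is a candidate key.
{A, B, E}⁺ = {A, B, C, D, E, F} — all of the relation — so {A, B, E} is a candidate key.
Any other superkey properly contains one of these, so there are no further candidate keys.

{A, B, C}, {A, B, E}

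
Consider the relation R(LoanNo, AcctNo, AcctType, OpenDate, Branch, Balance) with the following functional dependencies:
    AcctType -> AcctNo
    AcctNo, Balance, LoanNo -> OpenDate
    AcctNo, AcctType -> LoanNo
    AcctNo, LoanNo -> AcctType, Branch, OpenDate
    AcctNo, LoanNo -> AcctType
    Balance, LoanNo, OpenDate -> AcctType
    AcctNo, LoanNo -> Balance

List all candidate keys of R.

{AcctType}⁺ = {AcctNo, AcctType, Balance, Branch, LoanNo, OpenDate}, which is every attribute, so {AcctType} is a candidate key.
{AcctNo, LoanNo}⁺ = {AcctNo, AcctType, Balance, Branch, LoanNo, OpenDate}, which is every attribute, so {AcctNo, LoanNo} is a candidate key.
{Balance, LoanNo, OpenDate}⁺ = {AcctNo, AcctType, Balance, Branch, LoanNo, OpenDate}, which is every attribute, so {Balance, LoanNo, OpenDate} is a candidate key.
Any other superkey properly contains one of these, so there are no further candidate keys.

{AcctNo, LoanNo}, {AcctType}, {Balance, LoanNo, OpenDate}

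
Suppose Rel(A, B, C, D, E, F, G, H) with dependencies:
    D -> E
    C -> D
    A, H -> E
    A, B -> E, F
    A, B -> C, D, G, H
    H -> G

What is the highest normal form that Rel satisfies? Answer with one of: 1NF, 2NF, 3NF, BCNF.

Candidate key: {A, B}. Prime attributes: {A, B}.
D -> E breaks BCNF: {D}⁺ = {D, E}, so {D} is not a superkey.
D -> E determines the non-prime attribute {E} from a non-superkey — 3NF is violated.
No proper subset of a key has a non-prime attribute in its closure, so there is no partial dependency; 2NF holds.

2NF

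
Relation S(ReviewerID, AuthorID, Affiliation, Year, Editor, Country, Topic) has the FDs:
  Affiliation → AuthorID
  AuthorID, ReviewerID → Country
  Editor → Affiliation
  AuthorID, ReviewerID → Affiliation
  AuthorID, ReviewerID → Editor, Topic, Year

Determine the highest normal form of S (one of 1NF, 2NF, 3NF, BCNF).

3NF

Candidate keys: {Affiliation, ReviewerID}, {AuthorID, ReviewerID}, {Editor, ReviewerID}. Prime attributes: {Affiliation, AuthorID, Editor, ReviewerID}.
Affiliation → AuthorID breaks BCNF: {Affiliation}⁺ = {Affiliation, AuthorID}, so {Affiliation} is not a superkey.
Its right-hand attributes {AuthorID} are all prime, as are those of every other non-superkey FD — the relation is in 3NF.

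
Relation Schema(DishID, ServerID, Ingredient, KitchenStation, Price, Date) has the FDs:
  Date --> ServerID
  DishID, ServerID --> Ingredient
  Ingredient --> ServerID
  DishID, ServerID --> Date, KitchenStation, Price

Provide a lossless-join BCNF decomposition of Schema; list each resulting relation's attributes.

{Date, DishID, Ingredient, KitchenStation, Price}; {Date, ServerID}

Candidate keys of the original relation: {Date, DishID}, {DishID, Ingredient}, {DishID, ServerID}.
{Date, DishID, Ingredient, KitchenStation, Price, ServerID}: {Date} determines {Date, ServerID} here but is not a superkey — split on Date --> ServerID, giving {Date, ServerID} and {Date, DishID, Ingredient, KitchenStation, Price}.
{Date, ServerID} has no BCNF violation.
{Date, DishID, Ingredient, KitchenStation, Price} has no BCNF violation.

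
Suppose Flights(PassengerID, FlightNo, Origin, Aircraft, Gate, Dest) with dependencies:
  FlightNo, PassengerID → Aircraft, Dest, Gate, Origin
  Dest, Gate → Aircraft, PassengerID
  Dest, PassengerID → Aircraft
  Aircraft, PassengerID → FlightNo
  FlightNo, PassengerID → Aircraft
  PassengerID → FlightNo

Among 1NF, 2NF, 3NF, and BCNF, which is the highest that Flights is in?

BCNF

Candidate keys: {Dest, Gate}, {PassengerID}. Prime attributes: {Dest, Gate, PassengerID}.
Each dependency's left side is a superkey — BCNF holds.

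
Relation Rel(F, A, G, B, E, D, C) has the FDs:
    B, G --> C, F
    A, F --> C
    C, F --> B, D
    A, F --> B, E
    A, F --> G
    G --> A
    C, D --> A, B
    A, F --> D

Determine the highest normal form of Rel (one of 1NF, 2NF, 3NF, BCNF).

Candidate keys: {A, F}, {B, G}, {C, D, G}, {C, F}, {F, G}. Prime attributes: {A, B, C, D, F, G}.
G --> A: {G}⁺ = {A, G}, which is not all of the attributes, so the left side is not a superkey — BCNF is violated.
Since {A} ⊆ prime attributes and every other non-superkey FD also has a prime right side, the schema is in 3NF.

3NF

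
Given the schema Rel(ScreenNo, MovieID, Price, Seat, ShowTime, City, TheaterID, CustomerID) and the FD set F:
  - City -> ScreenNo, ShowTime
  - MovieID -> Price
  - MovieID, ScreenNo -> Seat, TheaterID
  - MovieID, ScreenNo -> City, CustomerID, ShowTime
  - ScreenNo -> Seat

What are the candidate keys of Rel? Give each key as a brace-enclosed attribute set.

{City, MovieID}, {MovieID, ScreenNo}

No FD produces {MovieID}, so it must be in every candidate key.
Closure of {City, MovieID} is {City, CustomerID, MovieID, Price, ScreenNo, Seat, ShowTime, TheaterID}, the whole schema; {City, MovieID} is a candidate key.
Closure of {MovieID, ScreenNo} is {City, CustomerID, MovieID, Price, ScreenNo, Seat, ShowTime, TheaterID}, the whole schema; {MovieID, ScreenNo} is a candidate key.
Any other superkey properly contains one of these, so there are no further candidate keys.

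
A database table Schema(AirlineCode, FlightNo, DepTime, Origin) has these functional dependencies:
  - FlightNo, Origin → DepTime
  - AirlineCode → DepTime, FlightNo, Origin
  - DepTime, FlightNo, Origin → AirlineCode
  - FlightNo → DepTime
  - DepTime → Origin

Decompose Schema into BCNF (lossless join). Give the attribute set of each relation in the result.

Candidate keys of the original relation: {AirlineCode}, {FlightNo}.
Within {AirlineCode, DepTime, FlightNo, Origin}: {DepTime}⁺ ∩ {AirlineCode, DepTime, FlightNo, Origin} = {DepTime, Origin}, not the whole set, so DepTime → Origin violates BCNF; decompose into {DepTime, Origin} and {AirlineCode, DepTime, FlightNo}.
{DepTime, Origin}: every determinant is a superkey — BCNF.
{AirlineCode, DepTime, FlightNo}: every determinant is a superkey — BCNF.

{AirlineCode, DepTime, FlightNo}; {DepTime, Origin}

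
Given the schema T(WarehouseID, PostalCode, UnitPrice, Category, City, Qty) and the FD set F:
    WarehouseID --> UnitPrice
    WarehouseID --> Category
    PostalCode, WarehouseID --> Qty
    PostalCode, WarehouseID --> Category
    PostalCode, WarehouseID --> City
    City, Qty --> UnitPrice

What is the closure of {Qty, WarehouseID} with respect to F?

Start with {Qty, WarehouseID}.
WarehouseID --> UnitPrice applies; add {UnitPrice} → now {Qty, UnitPrice, WarehouseID}.
WarehouseID --> Category applies; add {Category} → now {Category, Qty, UnitPrice, WarehouseID}.
No further FD applies.

{Category, Qty, UnitPrice, WarehouseID}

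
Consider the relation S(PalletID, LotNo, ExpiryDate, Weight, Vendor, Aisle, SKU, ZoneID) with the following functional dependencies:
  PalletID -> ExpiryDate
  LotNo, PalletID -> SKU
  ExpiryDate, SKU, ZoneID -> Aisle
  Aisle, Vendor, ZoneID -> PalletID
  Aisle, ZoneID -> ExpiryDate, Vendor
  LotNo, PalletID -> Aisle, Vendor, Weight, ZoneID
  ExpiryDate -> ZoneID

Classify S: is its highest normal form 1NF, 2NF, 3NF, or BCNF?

1NF

Candidate keys: {Aisle, ExpiryDate, LotNo}, {Aisle, LotNo, ZoneID}, {ExpiryDate, LotNo, SKU}, {LotNo, PalletID}. Prime attributes: {Aisle, ExpiryDate, LotNo, PalletID, SKU, ZoneID}.
For PalletID -> ExpiryDate we have {PalletID}⁺ = {ExpiryDate, PalletID, ZoneID}; {PalletID} is not a superkey, so BCNF fails.
Because {Vendor} is non-prime and the left side of Aisle, ZoneID -> ExpiryDate, Vendor is not a superkey, the relation is not in 3NF.
The proper key subset {Aisle, ExpiryDate} of {Aisle, ExpiryDate, LotNo} determines non-prime {Vendor}, so the relation is not even in 2NF.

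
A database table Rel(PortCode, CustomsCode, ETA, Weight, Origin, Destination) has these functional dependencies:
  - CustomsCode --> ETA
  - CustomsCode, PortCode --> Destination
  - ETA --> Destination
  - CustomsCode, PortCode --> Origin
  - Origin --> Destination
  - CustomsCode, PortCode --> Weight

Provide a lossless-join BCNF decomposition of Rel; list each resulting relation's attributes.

{CustomsCode, ETA}; {CustomsCode, Origin, PortCode, Weight}; {Destination, ETA}

Candidate key of the original relation: {CustomsCode, PortCode}.
{CustomsCode, Destination, ETA, Origin, PortCode, Weight}: {CustomsCode} determines {CustomsCode, Destination, ETA} here but is not a superkey — split on CustomsCode --> Destination, ETA, giving {CustomsCode, Destination, ETA} and {CustomsCode, Origin, PortCode, Weight}.
{CustomsCode, Destination, ETA}: {ETA} determines {Destination, ETA} here but is not a superkey — split on ETA --> Destination, giving {Destination, ETA} and {CustomsCode, ETA}.
{Destination, ETA}: every determinant is a superkey — BCNF.
{CustomsCode, ETA}: every determinant is a superkey — BCNF.
{CustomsCode, Origin, PortCode, Weight}: every determinant is a superkey — BCNF.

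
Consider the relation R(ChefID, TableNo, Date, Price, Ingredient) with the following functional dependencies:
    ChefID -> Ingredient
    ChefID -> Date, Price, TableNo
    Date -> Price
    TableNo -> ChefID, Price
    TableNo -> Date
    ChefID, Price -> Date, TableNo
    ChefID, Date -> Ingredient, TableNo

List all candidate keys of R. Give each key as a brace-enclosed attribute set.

{ChefID}, {TableNo}

{ChefID} is a candidate key since {ChefID}⁺ = {ChefID, Date, Ingredient, Price, TableNo} covers every attribute.
{TableNo} is a candidate key since {TableNo}⁺ = {ChefID, Date, Ingredient, Price, TableNo} covers every attribute.
These are minimal and exhaustive — every other superkey contains one of them.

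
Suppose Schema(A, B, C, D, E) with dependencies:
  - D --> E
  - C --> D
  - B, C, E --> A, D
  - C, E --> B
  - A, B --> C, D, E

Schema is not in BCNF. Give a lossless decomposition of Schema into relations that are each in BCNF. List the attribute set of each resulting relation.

Candidate keys of the original relation: {A, B}, {C}.
{A, B, C, D, E}: {D} determines {D, E} here but is not a superkey — split on D --> E, giving {D, E} and {A, B, C, D}.
{D, E} has no BCNF violation.
{A, B, C, D} has no BCNF violation.

{A, B, C, D}; {D, E}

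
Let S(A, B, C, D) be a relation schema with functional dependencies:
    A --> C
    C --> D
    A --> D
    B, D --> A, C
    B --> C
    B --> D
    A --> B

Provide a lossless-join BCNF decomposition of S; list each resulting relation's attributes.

{A, B, C}; {C, D}

Candidate keys of the original relation: {A}, {B}.
Within {A, B, C, D}: {C}⁺ ∩ {A, B, C, D} = {C, D}, not the whole set, so C --> D violates BCNF; decompose into {C, D} and {A, B, C}.
{C, D} has no BCNF violation.
{A, B, C} has no BCNF violation.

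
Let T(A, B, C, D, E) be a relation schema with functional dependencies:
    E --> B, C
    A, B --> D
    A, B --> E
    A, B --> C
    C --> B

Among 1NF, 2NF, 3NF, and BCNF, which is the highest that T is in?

Candidate keys: {A, B}, {A, C}, {A, E}. Prime attributes: {A, B, C, E}.
For E --> B, C we have {E}⁺ = {B, C, E}; {E} is not a superkey, so BCNF fails.
Since {B, C} ⊆ prime attributes and every other non-superkey FD also has a prime right side, the schema is in 3NF.

3NF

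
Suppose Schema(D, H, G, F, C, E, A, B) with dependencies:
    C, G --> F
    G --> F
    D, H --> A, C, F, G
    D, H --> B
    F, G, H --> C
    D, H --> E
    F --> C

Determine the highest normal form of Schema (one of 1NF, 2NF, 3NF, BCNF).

2NF

Candidate key: {D, H}. Prime attributes: {D, H}.
C, G --> F breaks BCNF: {C, G}⁺ = {C, F, G}, so {C, G} is not a superkey.
C, G --> F has non-prime {F} on the right and a non-superkey on the left, so 3NF fails.
No non-prime attribute depends on a proper subset of any candidate key, so 2NF holds.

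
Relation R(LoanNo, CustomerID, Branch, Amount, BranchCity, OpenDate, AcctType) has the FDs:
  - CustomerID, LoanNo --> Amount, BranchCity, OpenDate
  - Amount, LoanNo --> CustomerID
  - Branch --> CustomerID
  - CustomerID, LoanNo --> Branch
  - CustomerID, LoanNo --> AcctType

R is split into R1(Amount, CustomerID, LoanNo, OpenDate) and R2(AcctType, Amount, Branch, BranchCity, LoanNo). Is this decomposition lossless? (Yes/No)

Yes

The shared attributes are {Amount, LoanNo} and {Amount, LoanNo}⁺ = {AcctType, Amount, Branch, BranchCity, CustomerID, LoanNo, OpenDate}.
R1 is contained in that closure, so R1 ∩ R2 --> R1 holds and the join is lossless.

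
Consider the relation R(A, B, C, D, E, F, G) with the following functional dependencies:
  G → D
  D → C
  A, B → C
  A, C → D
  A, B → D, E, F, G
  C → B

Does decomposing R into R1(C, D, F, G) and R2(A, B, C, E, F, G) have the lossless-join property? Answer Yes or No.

Yes

The shared attributes are {C, F, G} and {C, F, G}⁺ = {B, C, D, F, G}.
R1 is contained in that closure, so R1 ∩ R2 → R1 holds and the join is lossless.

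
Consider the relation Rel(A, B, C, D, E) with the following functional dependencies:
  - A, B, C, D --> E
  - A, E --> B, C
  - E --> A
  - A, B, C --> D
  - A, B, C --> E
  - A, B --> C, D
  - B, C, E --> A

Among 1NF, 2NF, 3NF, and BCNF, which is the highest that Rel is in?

BCNF

Candidate keys: {A, B}, {E}. Prime attributes: {A, B, E}.
Every FD has a superkey on the left, so the relation is in BCNF.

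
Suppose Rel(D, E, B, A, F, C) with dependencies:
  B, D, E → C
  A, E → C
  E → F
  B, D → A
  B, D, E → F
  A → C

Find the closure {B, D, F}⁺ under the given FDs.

{A, B, C, D, F}

Start with {B, D, F}.
B, D → A applies; add {A} → now {A, B, D, F}.
A → C applies; add {C} → now {A, B, C, D, F}.
No further FD applies.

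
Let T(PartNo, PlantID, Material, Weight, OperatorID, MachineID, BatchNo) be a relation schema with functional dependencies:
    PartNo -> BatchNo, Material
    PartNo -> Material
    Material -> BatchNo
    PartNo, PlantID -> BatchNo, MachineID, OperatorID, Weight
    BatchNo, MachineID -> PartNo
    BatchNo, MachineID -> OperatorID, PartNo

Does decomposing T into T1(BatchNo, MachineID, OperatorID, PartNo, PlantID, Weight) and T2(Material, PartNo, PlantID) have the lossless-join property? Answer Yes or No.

Yes

Common attributes: {PartNo, PlantID}; their closure is {BatchNo, MachineID, Material, OperatorID, PartNo, PlantID, Weight}.
T1 is contained in that closure, so T1 ∩ T2 -> T1 holds and the join is lossless.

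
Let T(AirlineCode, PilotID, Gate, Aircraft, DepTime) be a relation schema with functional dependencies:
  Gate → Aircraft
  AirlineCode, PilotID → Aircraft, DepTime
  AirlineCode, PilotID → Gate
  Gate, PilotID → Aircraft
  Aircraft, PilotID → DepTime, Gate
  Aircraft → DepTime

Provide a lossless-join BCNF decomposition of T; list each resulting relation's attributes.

Candidate key of the original relation: {AirlineCode, PilotID}.
{Aircraft, AirlineCode, DepTime, Gate, PilotID}: {Gate} determines {Aircraft, DepTime, Gate} here but is not a superkey — split on Gate → Aircraft, DepTime, giving {Aircraft, DepTime, Gate} and {AirlineCode, Gate, PilotID}.
{Aircraft, DepTime, Gate}: {Aircraft} determines {Aircraft, DepTime} here but is not a superkey — split on Aircraft → DepTime, giving {Aircraft, DepTime} and {Aircraft, Gate}.
{Aircraft, DepTime}: every determinant is a superkey — BCNF.
{Aircraft, Gate}: every determinant is a superkey — BCNF.
{AirlineCode, Gate, PilotID}: every determinant is a superkey — BCNF.

{Aircraft, DepTime}; {Aircraft, Gate}; {AirlineCode, Gate, PilotID}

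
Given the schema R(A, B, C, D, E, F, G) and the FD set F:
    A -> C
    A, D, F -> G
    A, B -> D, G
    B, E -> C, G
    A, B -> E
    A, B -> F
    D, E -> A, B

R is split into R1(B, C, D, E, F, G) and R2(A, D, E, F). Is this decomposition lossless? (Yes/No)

Yes

The shared attributes are {D, E, F} and {D, E, F}⁺ = {A, B, C, D, E, F, G}.
R1 is contained in that closure, so R1 ∩ R2 -> R1 holds and the join is lossless.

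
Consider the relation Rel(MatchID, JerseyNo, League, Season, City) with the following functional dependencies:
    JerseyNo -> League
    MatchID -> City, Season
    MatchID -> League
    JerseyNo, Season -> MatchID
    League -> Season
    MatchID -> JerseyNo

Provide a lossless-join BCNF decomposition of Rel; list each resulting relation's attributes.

Candidate keys of the original relation: {JerseyNo}, {MatchID}.
Within {City, JerseyNo, League, MatchID, Season}: {League}⁺ ∩ {City, JerseyNo, League, MatchID, Season} = {League, Season}, not the whole set, so League -> Season violates BCNF; decompose into {League, Season} and {City, JerseyNo, League, MatchID}.
{League, Season} is in BCNF.
{City, JerseyNo, League, MatchID} is in BCNF.

{City, JerseyNo, League, MatchID}; {League, Season}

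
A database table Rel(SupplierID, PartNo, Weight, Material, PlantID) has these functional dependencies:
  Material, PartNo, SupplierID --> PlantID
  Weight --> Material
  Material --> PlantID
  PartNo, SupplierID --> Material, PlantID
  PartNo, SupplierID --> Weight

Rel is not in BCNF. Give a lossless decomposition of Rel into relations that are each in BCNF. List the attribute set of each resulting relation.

Candidate key of the original relation: {PartNo, SupplierID}.
Within {Material, PartNo, PlantID, SupplierID, Weight}: {Weight}⁺ ∩ {Material, PartNo, PlantID, SupplierID, Weight} = {Material, PlantID, Weight}, not the whole set, so Weight --> Material, PlantID violates BCNF; decompose into {Material, PlantID, Weight} and {PartNo, SupplierID, Weight}.
Within {Material, PlantID, Weight}: {Material}⁺ ∩ {Material, PlantID, Weight} = {Material, PlantID}, not the whole set, so Material --> PlantID violates BCNF; decompose into {Material, PlantID} and {Material, Weight}.
{Material, PlantID} has no BCNF violation.
{Material, Weight} has no BCNF violation.
{PartNo, SupplierID, Weight} has no BCNF violation.

{Material, PlantID}; {Material, Weight}; {PartNo, SupplierID, Weight}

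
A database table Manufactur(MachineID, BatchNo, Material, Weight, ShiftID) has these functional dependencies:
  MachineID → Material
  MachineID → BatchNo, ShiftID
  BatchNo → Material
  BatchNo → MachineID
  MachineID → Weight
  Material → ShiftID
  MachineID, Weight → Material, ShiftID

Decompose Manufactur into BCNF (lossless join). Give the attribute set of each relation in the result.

{BatchNo, MachineID, Material, Weight}; {Material, ShiftID}

Candidate keys of the original relation: {BatchNo}, {MachineID}.
Within {BatchNo, MachineID, Material, ShiftID, Weight}: {Material}⁺ ∩ {BatchNo, MachineID, Material, ShiftID, Weight} = {Material, ShiftID}, not the whole set, so Material → ShiftID violates BCNF; decompose into {Material, ShiftID} and {BatchNo, MachineID, Material, Weight}.
{Material, ShiftID} is in BCNF.
{BatchNo, MachineID, Material, Weight} is in BCNF.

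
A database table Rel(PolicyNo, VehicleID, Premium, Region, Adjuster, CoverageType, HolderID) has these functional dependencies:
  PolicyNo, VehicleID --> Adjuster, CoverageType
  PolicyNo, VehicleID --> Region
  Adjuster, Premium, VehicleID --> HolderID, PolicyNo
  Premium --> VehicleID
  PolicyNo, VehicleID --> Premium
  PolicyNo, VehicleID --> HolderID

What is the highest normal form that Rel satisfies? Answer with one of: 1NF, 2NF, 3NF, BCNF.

Candidate keys: {Adjuster, Premium}, {PolicyNo, Premium}, {PolicyNo, VehicleID}. Prime attributes: {Adjuster, PolicyNo, Premium, VehicleID}.
Premium --> VehicleID breaks BCNF: {Premium}⁺ = {Premium, VehicleID}, so {Premium} is not a superkey.
Since {VehicleID} ⊆ prime attributes and every other non-superkey FD also has a prime right side, the schema is in 3NF.

3NF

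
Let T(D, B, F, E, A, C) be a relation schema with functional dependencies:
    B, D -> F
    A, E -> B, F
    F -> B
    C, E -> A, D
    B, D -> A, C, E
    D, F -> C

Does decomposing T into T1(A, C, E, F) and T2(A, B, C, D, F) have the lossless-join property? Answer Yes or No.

The shared attributes are {A, C, F} and {A, C, F}⁺ = {A, B, C, F}.
T1 ⊄ {A, B, C, F} and T2 ⊄ {A, B, C, F}, so the split is lossy.

No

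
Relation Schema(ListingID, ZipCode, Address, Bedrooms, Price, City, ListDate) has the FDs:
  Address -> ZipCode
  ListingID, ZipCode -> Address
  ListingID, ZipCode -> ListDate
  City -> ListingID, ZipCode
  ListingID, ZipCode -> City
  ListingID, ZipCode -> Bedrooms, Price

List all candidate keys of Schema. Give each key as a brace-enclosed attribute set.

{Address, ListingID}, {City}, {ListingID, ZipCode}

{City}⁺ = {Address, Bedrooms, City, ListDate, ListingID, Price, ZipCode}, which is every attribute, so {City} is a candidate key.
{Address, ListingID}⁺ = {Address, Bedrooms, City, ListDate, ListingID, Price, ZipCode}, which is every attribute, so {Address, ListingID} is a candidate key.
{ListingID, ZipCode}⁺ = {Address, Bedrooms, City, ListDate, ListingID, Price, ZipCode}, which is every attribute, so {ListingID, ZipCode} is a candidate key.
These are minimal and exhaustive — every other superkey contains one of them.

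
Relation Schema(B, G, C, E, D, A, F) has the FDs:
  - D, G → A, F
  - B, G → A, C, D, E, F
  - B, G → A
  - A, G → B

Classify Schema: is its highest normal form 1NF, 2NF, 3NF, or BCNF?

Candidate keys: {A, G}, {B, G}, {D, G}. Prime attributes: {A, B, D, G}.
Every FD has a superkey on the left, so the relation is in BCNF.

BCNF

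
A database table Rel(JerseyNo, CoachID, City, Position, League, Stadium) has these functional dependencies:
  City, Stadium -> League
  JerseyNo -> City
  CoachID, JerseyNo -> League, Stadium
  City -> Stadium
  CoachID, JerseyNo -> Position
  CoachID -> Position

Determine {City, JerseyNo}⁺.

Start with {City, JerseyNo}.
City -> Stadium applies; add {Stadium} → now {City, JerseyNo, Stadium}.
City, Stadium -> League applies; add {League} → now {City, JerseyNo, League, Stadium}.
No further FD applies.

{City, JerseyNo, League, Stadium}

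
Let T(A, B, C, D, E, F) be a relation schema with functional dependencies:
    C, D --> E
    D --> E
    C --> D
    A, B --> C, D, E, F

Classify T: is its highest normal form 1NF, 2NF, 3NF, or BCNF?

Candidate key: {A, B}. Prime attributes: {A, B}.
C, D --> E breaks BCNF: {C, D}⁺ = {C, D, E}, so {C, D} is not a superkey.
C, D --> E determines the non-prime attribute {E} from a non-superkey — 3NF is violated.
Checking every proper subset of each key, none determines a non-prime attribute — 2NF is satisfied.

2NF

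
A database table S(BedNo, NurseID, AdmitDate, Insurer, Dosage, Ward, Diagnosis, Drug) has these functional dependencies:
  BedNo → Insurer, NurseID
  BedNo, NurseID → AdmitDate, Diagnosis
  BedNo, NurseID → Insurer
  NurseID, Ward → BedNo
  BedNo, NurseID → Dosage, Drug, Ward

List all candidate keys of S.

{BedNo}, {NurseID, Ward}

Closure of {BedNo} is {AdmitDate, BedNo, Diagnosis, Dosage, Drug, Insurer, NurseID, Ward}, the whole schema; {BedNo} is a candidate key.
Closure of {NurseID, Ward} is {AdmitDate, BedNo, Diagnosis, Dosage, Drug, Insurer, NurseID, Ward}, the whole schema; {NurseID, Ward} is a candidate key.
Any other superkey properly contains one of these, so there are no further candidate keys.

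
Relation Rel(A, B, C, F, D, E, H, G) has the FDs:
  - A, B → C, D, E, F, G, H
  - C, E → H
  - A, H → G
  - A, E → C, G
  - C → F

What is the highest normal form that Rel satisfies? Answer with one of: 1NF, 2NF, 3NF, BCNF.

Candidate key: {A, B}. Prime attributes: {A, B}.
For C, E → H we have {C, E}⁺ = {C, E, F, H}; {C, E} is not a superkey, so BCNF fails.
C, E → H determines the non-prime attribute {H} from a non-superkey — 3NF is violated.
Checking every proper subset of each key, none determines a non-prime attribute — 2NF is satisfied.

2NF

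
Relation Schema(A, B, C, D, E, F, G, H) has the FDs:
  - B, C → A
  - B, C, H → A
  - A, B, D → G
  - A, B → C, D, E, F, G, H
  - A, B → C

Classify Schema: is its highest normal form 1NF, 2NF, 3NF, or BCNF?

BCNF

Candidate keys: {A, B}, {B, C}. Prime attributes: {A, B, C}.
Each dependency's left side is a superkey — BCNF holds.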